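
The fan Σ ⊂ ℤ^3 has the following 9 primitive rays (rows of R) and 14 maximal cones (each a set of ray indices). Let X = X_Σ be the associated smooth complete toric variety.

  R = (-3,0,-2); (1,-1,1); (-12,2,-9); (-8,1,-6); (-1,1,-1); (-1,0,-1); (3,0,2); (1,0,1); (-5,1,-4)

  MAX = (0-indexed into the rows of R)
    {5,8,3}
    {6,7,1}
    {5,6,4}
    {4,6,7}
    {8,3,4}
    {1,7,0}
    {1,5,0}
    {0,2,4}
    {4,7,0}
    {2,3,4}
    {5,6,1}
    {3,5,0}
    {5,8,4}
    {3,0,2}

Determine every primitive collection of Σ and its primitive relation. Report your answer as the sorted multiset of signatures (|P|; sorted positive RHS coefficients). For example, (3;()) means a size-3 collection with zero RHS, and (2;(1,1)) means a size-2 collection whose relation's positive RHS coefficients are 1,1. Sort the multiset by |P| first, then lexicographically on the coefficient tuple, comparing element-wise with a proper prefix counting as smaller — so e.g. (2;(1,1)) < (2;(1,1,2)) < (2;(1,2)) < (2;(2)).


Minimal non-faces — 18 found among 9 rays, 14 max cones:

  P={0,6}:  v_{0} + v_{6} = 0 — sig = (2;())
  P={1,4}:  v_{1} + v_{4} = 0 — sig = (2;())
  P={5,7}:  v_{5} + v_{7} = 0 — sig = (2;())
  P={0,8}:  v_{0} + v_{8} = v_{3} — sig = (2;(1))
  P={3,6}:  v_{3} + v_{6} = v_{8} — sig = (2;(1))
  P={1,2}:  v_{1} + v_{2} = v_{0} + v_{3} — sig = (2;(1,1))
  P={1,8}:  v_{1} + v_{8} = v_{0} + v_{5} — sig = (2;(1,1))
  P={2,5}:  v_{2} + v_{5} = v_{3} + v_{8} — sig = (2;(1,1))
  P={2,6}:  v_{2} + v_{6} = v_{3} + v_{4} — sig = (2;(1,1))
  P={6,8}:  v_{6} + v_{8} = v_{4} + v_{5} — sig = (2;(1,1))
  P={7,8}:  v_{7} + v_{8} = v_{0} + v_{4} — sig = (2;(1,1))
  P={1,3}:  v_{1} + v_{3} = 2·v_{0} + v_{5} — sig = (2;(1,2))
  P={2,8}:  v_{2} + v_{8} = 2·v_{3} + v_{4} — sig = (2;(1,2))
  P={3,7}:  v_{3} + v_{7} = 2·v_{0} + v_{4} — sig = (2;(1,2))
  P={2,7}:  v_{2} + v_{7} = 3·v_{0} + 2·v_{4} — sig = (2;(2,3))
  P={0,3,4}:  v_{0} + v_{3} + v_{4} = v_{2} — sig = (3;(1))
  P={0,4,5}:  v_{0} + v_{4} + v_{5} = v_{8} — sig = (3;(1))
  P={3,4,5}:  v_{3} + v_{4} + v_{5} = 2·v_{8} — sig = (3;(2))

so the primitive-relation signature multiset is
[(2;()), (2;()), (2;()), (2;(1)), (2;(1)), (2;(1,1)), (2;(1,1)), (2;(1,1)), (2;(1,1)), (2;(1,1)), (2;(1,1)), (2;(1,2)), (2;(1,2)), (2;(1,2)), (2;(2,3)), (3;(1)), (3;(1)), (3;(2))]


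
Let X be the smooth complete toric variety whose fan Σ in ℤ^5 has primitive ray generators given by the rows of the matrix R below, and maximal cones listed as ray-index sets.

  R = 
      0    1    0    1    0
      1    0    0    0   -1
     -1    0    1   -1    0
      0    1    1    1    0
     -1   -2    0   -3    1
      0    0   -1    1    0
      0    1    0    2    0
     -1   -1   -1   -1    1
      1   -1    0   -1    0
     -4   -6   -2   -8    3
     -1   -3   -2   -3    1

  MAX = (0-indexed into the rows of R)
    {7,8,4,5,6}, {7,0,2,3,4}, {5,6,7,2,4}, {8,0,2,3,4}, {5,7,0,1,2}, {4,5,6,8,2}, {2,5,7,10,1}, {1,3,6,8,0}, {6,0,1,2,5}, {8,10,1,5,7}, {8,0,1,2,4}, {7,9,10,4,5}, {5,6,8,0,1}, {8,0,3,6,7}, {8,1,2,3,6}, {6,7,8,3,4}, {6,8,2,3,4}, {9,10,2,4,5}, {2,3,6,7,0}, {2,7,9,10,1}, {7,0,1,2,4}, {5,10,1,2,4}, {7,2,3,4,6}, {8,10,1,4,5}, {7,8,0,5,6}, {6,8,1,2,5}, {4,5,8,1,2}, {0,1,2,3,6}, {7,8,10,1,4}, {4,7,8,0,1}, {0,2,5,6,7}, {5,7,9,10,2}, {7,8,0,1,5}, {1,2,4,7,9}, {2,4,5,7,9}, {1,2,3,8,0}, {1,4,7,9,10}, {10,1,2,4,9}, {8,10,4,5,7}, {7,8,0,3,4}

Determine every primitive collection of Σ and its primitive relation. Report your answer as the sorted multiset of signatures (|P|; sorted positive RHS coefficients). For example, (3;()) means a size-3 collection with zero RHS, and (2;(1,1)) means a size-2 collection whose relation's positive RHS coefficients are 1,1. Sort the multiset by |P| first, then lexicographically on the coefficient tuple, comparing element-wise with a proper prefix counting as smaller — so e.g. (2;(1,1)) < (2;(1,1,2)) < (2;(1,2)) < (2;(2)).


21 minimal non-faces of Δ(Σ) (on 11 rays):

  P = {3,5}:  v_{3} + v_{5} = v_{6} ; sig = (2;(1))
  P = {3,10}:  v_{3} + v_{10} = v_{4} + v_{5} ; sig = (2;(1,1))
  P = {3,9}:  v_{3} + v_{9} = v_{2} + 2·v_{4} + v_{5} + v_{7} ; sig = (2;(1,1,1,2))
  P = {0,9}:  v_{0} + v_{9} = v_{1} + v_{2} + v_{4} + 3·v_{7} ; sig = (2;(1,1,1,3))
  P = {6,9}:  v_{6} + v_{9} = v_{2} + 2·v_{4} + 2·v_{5} + v_{7} ; sig = (2;(1,1,2,2))
  P = {0,10}:  v_{0} + v_{10} = v_{1} + 2·v_{7} ; sig = (2;(1,2))
  P = {6,10}:  v_{6} + v_{10} = v_{4} + 2·v_{5} ; sig = (2;(1,2))
  P = {8,9}:  v_{8} + v_{9} = 2·v_{4} + v_{10} ; sig = (2;(1,2))
  P = {1,3,7}:  v_{1} + v_{3} + v_{7} = 0 ; sig = (3;())
  P = {0,4,5}:  v_{0} + v_{4} + v_{5} = v_{7} ; sig = (3;(1))
  P = {1,6,7}:  v_{1} + v_{6} + v_{7} = v_{5} ; sig = (3;(1))
  P = {2,7,8}:  v_{2} + v_{7} + v_{8} = v_{4} ; sig = (3;(1))
  P = {0,4,6}:  v_{0} + v_{4} + v_{6} = v_{3} + v_{7} ; sig = (3;(1,1))
  P = {1,3,4}:  v_{1} + v_{3} + v_{4} = v_{2} + v_{8} ; sig = (3;(1,1))
  P = {1,4,6}:  v_{1} + v_{4} + v_{6} = v_{2} + v_{5} + v_{8} ; sig = (3;(1,1,1))
  P = {2,8,10}:  v_{2} + v_{8} + v_{10} = v_{1} + 2·v_{4} + v_{5} ; sig = (3;(1,1,2))
  P = {1,5,9}:  v_{1} + v_{5} + v_{9} = v_{2} + 2·v_{10} ; sig = (3;(1,2))
  P = {0,2,5,8}:  v_{0} + v_{2} + v_{5} + v_{8} = 0 ; sig = (4;())
  P = {0,2,6,8}:  v_{0} + v_{2} + v_{6} + v_{8} = v_{3} ; sig = (4;(1))
  P = {1,4,5,7}:  v_{1} + v_{4} + v_{5} + v_{7} = v_{10} ; sig = (4;(1))
  P = {2,4,7,10}:  v_{2} + v_{4} + v_{7} + v_{10} = v_{9} ; sig = (4;(1))

Signatures (|P|; sorted positive RHS coefficients), sorted:
[(2;(1)), (2;(1,1)), (2;(1,1,1,2)), (2;(1,1,1,3)), (2;(1,1,2,2)), (2;(1,2)), (2;(1,2)), (2;(1,2)), (3;()), (3;(1)), (3;(1)), (3;(1)), (3;(1,1)), (3;(1,1)), (3;(1,1,1)), (3;(1,1,2)), (3;(1,2)), (4;()), (4;(1)), (4;(1)), (4;(1))]


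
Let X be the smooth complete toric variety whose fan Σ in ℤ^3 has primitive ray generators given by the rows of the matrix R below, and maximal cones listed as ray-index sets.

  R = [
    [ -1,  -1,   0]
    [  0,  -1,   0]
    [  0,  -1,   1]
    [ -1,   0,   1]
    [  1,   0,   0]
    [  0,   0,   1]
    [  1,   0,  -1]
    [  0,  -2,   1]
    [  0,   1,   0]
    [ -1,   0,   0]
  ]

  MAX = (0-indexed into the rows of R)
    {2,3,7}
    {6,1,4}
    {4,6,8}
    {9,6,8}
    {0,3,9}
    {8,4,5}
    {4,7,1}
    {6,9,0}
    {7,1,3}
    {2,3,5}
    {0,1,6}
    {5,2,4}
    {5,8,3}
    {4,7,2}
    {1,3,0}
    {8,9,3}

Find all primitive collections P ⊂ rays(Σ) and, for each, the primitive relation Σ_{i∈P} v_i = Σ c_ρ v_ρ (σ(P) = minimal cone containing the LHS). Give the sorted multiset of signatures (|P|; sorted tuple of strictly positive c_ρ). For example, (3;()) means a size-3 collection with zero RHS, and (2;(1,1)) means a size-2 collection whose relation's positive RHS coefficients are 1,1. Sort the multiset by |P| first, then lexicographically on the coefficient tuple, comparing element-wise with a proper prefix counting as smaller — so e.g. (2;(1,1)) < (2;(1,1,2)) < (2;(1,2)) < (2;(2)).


The 21 primitive collections of Σ (r=10, n=3):

  P={1,8}:  v_{1} + v_{8} = 0 — sig = (2;())
  P={3,6}:  v_{3} + v_{6} = 0 — sig = (2;())
  P={4,9}:  v_{4} + v_{9} = 0 — sig = (2;())
  P={0,4}:  v_{0} + v_{4} = v_{1} — sig = (2;(1))
  P={0,8}:  v_{0} + v_{8} = v_{9} — sig = (2;(1))
  P={1,2}:  v_{1} + v_{2} = v_{7} — sig = (2;(1))
  P={1,5}:  v_{1} + v_{5} = v_{2} — sig = (2;(1))
  P={1,9}:  v_{1} + v_{9} = v_{0} — sig = (2;(1))
  P={2,8}:  v_{2} + v_{8} = v_{5} — sig = (2;(1))
  P={3,4}:  v_{3} + v_{4} = v_{5} — sig = (2;(1))
  P={5,6}:  v_{5} + v_{6} = v_{4} — sig = (2;(1))
  P={5,9}:  v_{5} + v_{9} = v_{3} — sig = (2;(1))
  P={7,8}:  v_{7} + v_{8} = v_{2} — sig = (2;(1))
  P={0,5}:  v_{0} + v_{5} = v_{1} + v_{3} — sig = (2;(1,1))
  P={2,6}:  v_{2} + v_{6} = v_{1} + v_{4} — sig = (2;(1,1))
  P={2,9}:  v_{2} + v_{9} = v_{1} + v_{3} — sig = (2;(1,1))
  P={0,2}:  v_{0} + v_{2} = 2·v_{1} + v_{3} — sig = (2;(1,2))
  P={6,7}:  v_{6} + v_{7} = 2·v_{1} + v_{4} — sig = (2;(1,2))
  P={7,9}:  v_{7} + v_{9} = 2·v_{1} + v_{3} — sig = (2;(1,2))
  P={0,7}:  v_{0} + v_{7} = 3·v_{1} + v_{3} — sig = (2;(1,3))
  P={5,7}:  v_{5} + v_{7} = 2·v_{2} — sig = (2;(2))

Sorted signature multiset PRS(X):
    (2;())
    (2;())
    (2;())
    (2;(1))
    (2;(1))
    (2;(1))
    (2;(1))
    (2;(1))
    (2;(1))
    (2;(1))
    (2;(1))
    (2;(1))
    (2;(1))
    (2;(1,1))
    (2;(1,1))
    (2;(1,1))
    (2;(1,2))
    (2;(1,2))
    (2;(1,2))
    (2;(1,3))
    (2;(2))


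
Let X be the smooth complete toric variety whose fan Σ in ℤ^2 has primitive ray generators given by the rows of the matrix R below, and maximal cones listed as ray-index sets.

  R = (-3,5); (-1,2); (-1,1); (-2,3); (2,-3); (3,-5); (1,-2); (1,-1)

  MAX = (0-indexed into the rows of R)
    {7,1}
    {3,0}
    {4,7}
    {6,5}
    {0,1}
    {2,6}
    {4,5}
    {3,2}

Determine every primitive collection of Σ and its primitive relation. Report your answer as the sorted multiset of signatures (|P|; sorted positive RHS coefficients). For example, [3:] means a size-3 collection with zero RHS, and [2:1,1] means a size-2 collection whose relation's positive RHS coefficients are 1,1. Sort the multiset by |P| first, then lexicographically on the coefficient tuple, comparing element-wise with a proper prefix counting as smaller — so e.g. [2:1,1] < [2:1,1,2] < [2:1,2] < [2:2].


|primitive collections| = 20. Relations:

  P={0,5}:  v_{0} + v_{5} = 0  so sig = [2:]
  P={1,6}:  v_{1} + v_{6} = 0  so sig = [2:]
  P={2,7}:  v_{2} + v_{7} = 0  so sig = [2:]
  P={3,4}:  v_{3} + v_{4} = 0  so sig = [2:]
  P={0,4}:  v_{0} + v_{4} = v_{1}  so sig = [2:1]
  P={0,6}:  v_{0} + v_{6} = v_{3}  so sig = [2:1]
  P={1,2}:  v_{1} + v_{2} = v_{3}  so sig = [2:1]
  P={1,3}:  v_{1} + v_{3} = v_{0}  so sig = [2:1]
  P={1,4}:  v_{1} + v_{4} = v_{7}  so sig = [2:1]
  P={1,5}:  v_{1} + v_{5} = v_{4}  so sig = [2:1]
  P={2,4}:  v_{2} + v_{4} = v_{6}  so sig = [2:1]
  P={3,5}:  v_{3} + v_{5} = v_{6}  so sig = [2:1]
  P={3,6}:  v_{3} + v_{6} = v_{2}  so sig = [2:1]
  P={3,7}:  v_{3} + v_{7} = v_{1}  so sig = [2:1]
  P={4,6}:  v_{4} + v_{6} = v_{5}  so sig = [2:1]
  P={6,7}:  v_{6} + v_{7} = v_{4}  so sig = [2:1]
  P={0,2}:  v_{0} + v_{2} = 2·v_{3}  so sig = [2:2]
  P={0,7}:  v_{0} + v_{7} = 2·v_{1}  so sig = [2:2]
  P={2,5}:  v_{2} + v_{5} = 2·v_{6}  so sig = [2:2]
  P={5,7}:  v_{5} + v_{7} = 2·v_{4}  so sig = [2:2]

Signatures (|P|; sorted positive RHS coefficients), sorted:
{ [2:] ×4,  [2:1] ×12,  [2:2] ×4 }


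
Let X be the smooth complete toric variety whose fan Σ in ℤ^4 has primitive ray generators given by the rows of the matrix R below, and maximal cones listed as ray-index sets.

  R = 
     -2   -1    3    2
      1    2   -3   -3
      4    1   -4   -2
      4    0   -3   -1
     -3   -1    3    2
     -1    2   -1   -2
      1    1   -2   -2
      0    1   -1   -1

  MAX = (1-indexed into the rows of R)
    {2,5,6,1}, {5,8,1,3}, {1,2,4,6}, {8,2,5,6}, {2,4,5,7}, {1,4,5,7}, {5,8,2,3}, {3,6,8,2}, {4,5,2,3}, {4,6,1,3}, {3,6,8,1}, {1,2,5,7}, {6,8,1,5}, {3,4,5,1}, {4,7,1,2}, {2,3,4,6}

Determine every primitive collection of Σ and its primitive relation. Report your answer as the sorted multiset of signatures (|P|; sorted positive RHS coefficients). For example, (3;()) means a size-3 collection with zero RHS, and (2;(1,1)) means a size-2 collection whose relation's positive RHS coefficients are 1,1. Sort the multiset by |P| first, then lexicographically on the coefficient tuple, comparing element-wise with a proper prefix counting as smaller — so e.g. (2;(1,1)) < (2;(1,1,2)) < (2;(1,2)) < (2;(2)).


9 collections generate NE(X_Σ); each relation:

  • {4,8}:  v_{4} + v_{8} = v_{3} ; sig = (2;(1))
  • {7,8}:  v_{7} + v_{8} = v_{2} ; sig = (2;(1))
  • {3,7}:  v_{3} + v_{7} = v_{2} + v_{4} ; sig = (2;(1,1))
  • {6,7}:  v_{6} + v_{7} = v_{1} + 2·v_{2} ; sig = (2;(1,2))
  • {1,2,8}:  v_{1} + v_{2} + v_{8} = v_{6} ; sig = (3;(1))
  • {4,5,6}:  v_{4} + v_{5} + v_{6} = v_{8} ; sig = (3;(1))
  • {1,2,3}:  v_{1} + v_{2} + v_{3} = v_{4} + v_{6} ; sig = (3;(1,1))
  • {3,5,6}:  v_{3} + v_{5} + v_{6} = 2·v_{8} ; sig = (3;(2))
  • {1,2,4,5}:  v_{1} + v_{2} + v_{4} + v_{5} = 0 ; sig = (4;())

so the primitive-relation signature multiset is
[(2;(1)), (2;(1)), (2;(1,1)), (2;(1,2)), (3;(1)), (3;(1)), (3;(1,1)), (3;(2)), (4;())]


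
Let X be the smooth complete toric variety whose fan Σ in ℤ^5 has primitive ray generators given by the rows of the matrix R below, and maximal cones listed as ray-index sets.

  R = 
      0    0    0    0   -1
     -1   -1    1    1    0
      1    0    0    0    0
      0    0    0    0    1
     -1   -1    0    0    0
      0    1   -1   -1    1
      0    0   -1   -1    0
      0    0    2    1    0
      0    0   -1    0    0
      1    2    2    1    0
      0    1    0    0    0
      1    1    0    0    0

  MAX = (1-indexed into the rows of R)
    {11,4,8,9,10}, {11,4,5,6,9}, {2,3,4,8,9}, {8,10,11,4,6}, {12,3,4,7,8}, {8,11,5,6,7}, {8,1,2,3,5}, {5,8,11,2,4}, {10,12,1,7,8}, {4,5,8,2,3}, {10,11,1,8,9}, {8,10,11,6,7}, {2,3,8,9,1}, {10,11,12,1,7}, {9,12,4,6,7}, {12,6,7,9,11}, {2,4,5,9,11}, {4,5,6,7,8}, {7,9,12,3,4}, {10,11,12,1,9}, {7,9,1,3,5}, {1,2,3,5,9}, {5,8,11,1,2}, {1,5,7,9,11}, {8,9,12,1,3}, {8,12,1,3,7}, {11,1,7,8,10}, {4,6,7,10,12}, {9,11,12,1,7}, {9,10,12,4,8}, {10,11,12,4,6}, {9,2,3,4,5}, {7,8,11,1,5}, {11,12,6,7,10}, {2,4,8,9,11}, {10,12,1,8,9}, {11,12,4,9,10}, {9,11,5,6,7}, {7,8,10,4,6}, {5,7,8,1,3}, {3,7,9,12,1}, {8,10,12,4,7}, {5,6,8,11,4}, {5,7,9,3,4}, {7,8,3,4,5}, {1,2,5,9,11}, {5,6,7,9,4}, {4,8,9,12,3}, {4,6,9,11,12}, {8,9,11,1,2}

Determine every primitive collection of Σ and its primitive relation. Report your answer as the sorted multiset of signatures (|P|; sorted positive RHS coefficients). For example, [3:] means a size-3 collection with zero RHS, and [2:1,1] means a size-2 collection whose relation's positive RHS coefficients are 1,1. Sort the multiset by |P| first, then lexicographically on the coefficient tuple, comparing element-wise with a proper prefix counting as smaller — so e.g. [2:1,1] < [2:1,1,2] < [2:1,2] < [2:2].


Δ(Σ) — 12 vertices, 19 min non-faces:

  P={1,4}:  v_{1} + v_{4} = 0  ⇒ sig = [2:]
  P={5,12}:  v_{5} + v_{12} = 0  ⇒ sig = [2:]
  P={2,7}:  v_{2} + v_{7} = v_{5}  ⇒ sig = [2:1]
  P={3,11}:  v_{3} + v_{11} = v_{12}  ⇒ sig = [2:1]
  P={1,6}:  v_{1} + v_{6} = v_{7} + v_{11}  ⇒ sig = [2:1,1]
  P={2,12}:  v_{2} + v_{12} = v_{8} + v_{9}  ⇒ sig = [2:1,1]
  P={5,10}:  v_{5} + v_{10} = v_{8} + v_{11}  ⇒ sig = [2:1,1]
  P={2,6}:  v_{2} + v_{6} = v_{4} + v_{5} + v_{11}  ⇒ sig = [2:1,1,1]
  P={3,6}:  v_{3} + v_{6} = v_{4} + v_{7} + v_{12}  ⇒ sig = [2:1,1,1]
  P={2,10}:  v_{2} + v_{10} = 2·v_{8} + v_{9} + v_{11}  ⇒ sig = [2:1,1,2]
  P={3,10}:  v_{3} + v_{10} = v_{8} + 2·v_{12}  ⇒ sig = [2:1,2]
  P={7,8,9}:  v_{7} + v_{8} + v_{9} = 0  ⇒ sig = [3:]
  P={4,7,11}:  v_{4} + v_{7} + v_{11} = v_{6}  ⇒ sig = [3:1]
  P={5,8,9}:  v_{5} + v_{8} + v_{9} = v_{2}  ⇒ sig = [3:1]
  P={8,11,12}:  v_{8} + v_{11} + v_{12} = v_{10}  ⇒ sig = [3:1]
  P={6,8,9}:  v_{6} + v_{8} + v_{9} = v_{4} + v_{11}  ⇒ sig = [3:1,1]
  P={7,9,10}:  v_{7} + v_{9} + v_{10} = v_{11} + v_{12}  ⇒ sig = [3:1,1]
  P={6,8,12}:  v_{6} + v_{8} + v_{12} = v_{4} + v_{7} + v_{10}  ⇒ sig = [3:1,1,1]
  P={6,9,10}:  v_{6} + v_{9} + v_{10} = v_{4} + 2·v_{11} + v_{12}  ⇒ sig = [3:1,1,2]

so the primitive-relation signature multiset is
    [2:]
    [2:]
    [2:1]
    [2:1]
    [2:1,1]
    [2:1,1]
    [2:1,1]
    [2:1,1,1]
    [2:1,1,1]
    [2:1,1,2]
    [2:1,2]
    [3:]
    [3:1]
    [3:1]
    [3:1]
    [3:1,1]
    [3:1,1]
    [3:1,1,1]
    [3:1,1,2]


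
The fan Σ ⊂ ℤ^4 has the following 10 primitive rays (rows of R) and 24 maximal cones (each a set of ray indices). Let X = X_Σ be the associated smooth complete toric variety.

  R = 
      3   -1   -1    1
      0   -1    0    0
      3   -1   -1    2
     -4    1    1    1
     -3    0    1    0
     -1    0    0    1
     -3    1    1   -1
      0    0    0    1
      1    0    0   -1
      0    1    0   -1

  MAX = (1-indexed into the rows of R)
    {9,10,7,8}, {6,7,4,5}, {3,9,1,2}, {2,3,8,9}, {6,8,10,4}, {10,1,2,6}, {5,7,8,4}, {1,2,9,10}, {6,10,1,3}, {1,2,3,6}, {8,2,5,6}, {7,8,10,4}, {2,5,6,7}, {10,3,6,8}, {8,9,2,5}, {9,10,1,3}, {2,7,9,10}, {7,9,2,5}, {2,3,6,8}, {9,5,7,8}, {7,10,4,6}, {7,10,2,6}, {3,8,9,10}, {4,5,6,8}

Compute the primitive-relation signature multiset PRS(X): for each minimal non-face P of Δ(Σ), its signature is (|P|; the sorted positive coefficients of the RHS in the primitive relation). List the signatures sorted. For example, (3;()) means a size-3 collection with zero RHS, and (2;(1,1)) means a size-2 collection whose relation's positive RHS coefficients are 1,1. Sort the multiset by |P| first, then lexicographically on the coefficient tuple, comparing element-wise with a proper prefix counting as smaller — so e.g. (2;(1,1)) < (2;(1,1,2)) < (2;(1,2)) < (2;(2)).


Minimal non-faces — 15 found among 10 rays, 24 max cones:

  • {1,7}:  v_{1} + v_{7} = 0  ⟹  sig = (2;())
  • {6,9}:  v_{6} + v_{9} = 0  ⟹  sig = (2;())
  • {1,8}:  v_{1} + v_{8} = v_{3}  ⟹  sig = (2;(1))
  • {3,7}:  v_{3} + v_{7} = v_{8}  ⟹  sig = (2;(1))
  • {5,10}:  v_{5} + v_{10} = v_{7}  ⟹  sig = (2;(1))
  • {1,4}:  v_{1} + v_{4} = v_{6} + v_{8}  ⟹  sig = (2;(1,1))
  • {1,5}:  v_{1} + v_{5} = v_{2} + v_{8}  ⟹  sig = (2;(1,1))
  • {2,4}:  v_{2} + v_{4} = v_{5} + v_{6}  ⟹  sig = (2;(1,1))
  • {4,9}:  v_{4} + v_{9} = v_{7} + v_{8}  ⟹  sig = (2;(1,1))
  • {3,4}:  v_{3} + v_{4} = v_{6} + 2·v_{8}  ⟹  sig = (2;(1,2))
  • {3,5}:  v_{3} + v_{5} = v_{2} + 2·v_{8}  ⟹  sig = (2;(1,2))
  • {2,8,10}:  v_{2} + v_{8} + v_{10} = 0  ⟹  sig = (3;())
  • {2,3,10}:  v_{2} + v_{3} + v_{10} = v_{1}  ⟹  sig = (3;(1))
  • {2,7,8}:  v_{2} + v_{7} + v_{8} = v_{5}  ⟹  sig = (3;(1))
  • {6,7,8}:  v_{6} + v_{7} + v_{8} = v_{4}  ⟹  sig = (3;(1))

Sorted signature multiset PRS(X):
    (2;())
    (2;())
    (2;(1))
    (2;(1))
    (2;(1))
    (2;(1,1))
    (2;(1,1))
    (2;(1,1))
    (2;(1,1))
    (2;(1,2))
    (2;(1,2))
    (3;())
    (3;(1))
    (3;(1))
    (3;(1))


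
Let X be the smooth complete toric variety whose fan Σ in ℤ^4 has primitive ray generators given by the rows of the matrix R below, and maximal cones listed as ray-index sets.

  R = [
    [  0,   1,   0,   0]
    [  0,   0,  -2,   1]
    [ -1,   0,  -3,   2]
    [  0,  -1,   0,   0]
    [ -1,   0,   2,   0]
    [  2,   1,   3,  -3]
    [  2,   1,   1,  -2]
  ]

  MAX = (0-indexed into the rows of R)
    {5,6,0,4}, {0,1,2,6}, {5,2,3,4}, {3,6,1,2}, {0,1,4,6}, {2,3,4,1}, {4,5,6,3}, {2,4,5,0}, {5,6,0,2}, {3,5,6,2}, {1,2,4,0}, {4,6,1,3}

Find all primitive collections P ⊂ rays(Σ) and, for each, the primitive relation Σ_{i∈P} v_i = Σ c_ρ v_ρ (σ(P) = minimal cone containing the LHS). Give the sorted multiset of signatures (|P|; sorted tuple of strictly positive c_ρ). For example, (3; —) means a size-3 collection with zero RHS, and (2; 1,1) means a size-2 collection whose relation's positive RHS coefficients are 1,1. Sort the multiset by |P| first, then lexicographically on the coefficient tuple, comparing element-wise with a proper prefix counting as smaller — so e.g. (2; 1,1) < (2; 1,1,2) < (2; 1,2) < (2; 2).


The 3 primitive collections of Σ (r=7, n=4):

  P={0,3}:  v_{0} + v_{3} = 0 — sig = (2; —)
  P={1,5}:  v_{1} + v_{5} = v_{6} — sig = (2; 1)
  P={2,4,6}:  v_{2} + v_{4} + v_{6} = v_{0} — sig = (3; 1)

Hence PRS(X_Σ) =
[(2; —), (2; 1), (3; 1)]


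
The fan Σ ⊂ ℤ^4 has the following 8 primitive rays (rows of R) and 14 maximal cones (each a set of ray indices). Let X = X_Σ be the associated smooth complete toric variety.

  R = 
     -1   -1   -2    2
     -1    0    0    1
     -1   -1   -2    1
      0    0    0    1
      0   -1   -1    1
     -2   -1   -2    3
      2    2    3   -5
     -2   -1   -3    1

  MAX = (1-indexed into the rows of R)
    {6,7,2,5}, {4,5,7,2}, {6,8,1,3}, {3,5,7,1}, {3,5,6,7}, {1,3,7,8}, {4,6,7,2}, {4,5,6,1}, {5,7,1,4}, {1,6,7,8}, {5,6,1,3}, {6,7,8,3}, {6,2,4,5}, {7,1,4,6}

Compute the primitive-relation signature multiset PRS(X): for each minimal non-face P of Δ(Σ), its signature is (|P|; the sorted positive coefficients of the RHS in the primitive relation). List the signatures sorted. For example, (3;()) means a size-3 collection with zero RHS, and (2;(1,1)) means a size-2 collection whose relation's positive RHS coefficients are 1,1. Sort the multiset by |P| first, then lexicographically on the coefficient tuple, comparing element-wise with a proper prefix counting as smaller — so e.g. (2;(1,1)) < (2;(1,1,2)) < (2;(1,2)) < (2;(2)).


The 9 primitive collections of Σ (r=8, n=4):

  P = {1,2}:  v_{1} + v_{2} = v_{6}  ⟹  sig = (2;(1))
  P = {3,4}:  v_{3} + v_{4} = v_{1}  ⟹  sig = (2;(1))
  P = {2,3}:  v_{2} + v_{3} = v_{5} + 2·v_{6} + v_{7}  ⟹  sig = (2;(1,1,2))
  P = {2,8}:  v_{2} + v_{8} = v_{3} + 2·v_{6} + v_{7}  ⟹  sig = (2;(1,1,2))
  P = {4,8}:  v_{4} + v_{8} = 2·v_{1} + v_{6} + v_{7}  ⟹  sig = (2;(1,1,2))
  P = {5,8}:  v_{5} + v_{8} = 2·v_{3}  ⟹  sig = (2;(2))
  P = {4,5,6,7}:  v_{4} + v_{5} + v_{6} + v_{7} = 0  ⟹  sig = (4;())
  P = {1,3,6,7}:  v_{1} + v_{3} + v_{6} + v_{7} = v_{8}  ⟹  sig = (4;(1))
  P = {1,5,6,7}:  v_{1} + v_{5} + v_{6} + v_{7} = v_{3}  ⟹  sig = (4;(1))

Signatures (|P|; sorted positive RHS coefficients), sorted:
[(2;(1)), (2;(1)), (2;(1,1,2)), (2;(1,1,2)), (2;(1,1,2)), (2;(2)), (4;()), (4;(1)), (4;(1))]


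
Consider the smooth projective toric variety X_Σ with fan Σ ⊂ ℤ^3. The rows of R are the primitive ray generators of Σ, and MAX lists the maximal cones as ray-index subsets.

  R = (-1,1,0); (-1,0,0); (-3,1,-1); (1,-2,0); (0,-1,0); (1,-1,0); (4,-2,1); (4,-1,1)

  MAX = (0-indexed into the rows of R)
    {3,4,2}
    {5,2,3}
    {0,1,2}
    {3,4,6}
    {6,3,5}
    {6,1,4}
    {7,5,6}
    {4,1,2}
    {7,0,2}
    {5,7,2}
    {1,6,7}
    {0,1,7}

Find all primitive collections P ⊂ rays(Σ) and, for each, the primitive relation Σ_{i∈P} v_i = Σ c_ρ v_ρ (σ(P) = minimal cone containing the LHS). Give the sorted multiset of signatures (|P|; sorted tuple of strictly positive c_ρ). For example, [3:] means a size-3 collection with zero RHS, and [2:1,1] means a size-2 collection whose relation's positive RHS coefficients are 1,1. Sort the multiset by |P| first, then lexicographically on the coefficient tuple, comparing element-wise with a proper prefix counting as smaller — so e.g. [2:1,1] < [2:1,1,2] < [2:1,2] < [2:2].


The 11 primitive collections of Σ (r=8, n=3):

  P={0,5}:  v_{0} + v_{5} = 0 ; sig = [2:]
  P={0,3}:  v_{0} + v_{3} = v_{4} ; sig = [2:1]
  P={0,4}:  v_{0} + v_{4} = v_{1} ; sig = [2:1]
  P={1,5}:  v_{1} + v_{5} = v_{4} ; sig = [2:1]
  P={2,6}:  v_{2} + v_{6} = v_{5} ; sig = [2:1]
  P={4,5}:  v_{4} + v_{5} = v_{3} ; sig = [2:1]
  P={4,7}:  v_{4} + v_{7} = v_{6} ; sig = [2:1]
  P={0,6}:  v_{0} + v_{6} = v_{1} + v_{7} ; sig = [2:1,1]
  P={3,7}:  v_{3} + v_{7} = v_{5} + v_{6} ; sig = [2:1,1]
  P={1,3}:  v_{1} + v_{3} = 2·v_{4} ; sig = [2:2]
  P={1,2,7}:  v_{1} + v_{2} + v_{7} = 0 ; sig = [3:]

Hence PRS(X_Σ) =
    |P|=2: 10 collections, coeffs (), (1), (1), (1), (1), (1), (1), (1,1), (1,1), (2)
    |P|=3: 1 collection, coeffs ()


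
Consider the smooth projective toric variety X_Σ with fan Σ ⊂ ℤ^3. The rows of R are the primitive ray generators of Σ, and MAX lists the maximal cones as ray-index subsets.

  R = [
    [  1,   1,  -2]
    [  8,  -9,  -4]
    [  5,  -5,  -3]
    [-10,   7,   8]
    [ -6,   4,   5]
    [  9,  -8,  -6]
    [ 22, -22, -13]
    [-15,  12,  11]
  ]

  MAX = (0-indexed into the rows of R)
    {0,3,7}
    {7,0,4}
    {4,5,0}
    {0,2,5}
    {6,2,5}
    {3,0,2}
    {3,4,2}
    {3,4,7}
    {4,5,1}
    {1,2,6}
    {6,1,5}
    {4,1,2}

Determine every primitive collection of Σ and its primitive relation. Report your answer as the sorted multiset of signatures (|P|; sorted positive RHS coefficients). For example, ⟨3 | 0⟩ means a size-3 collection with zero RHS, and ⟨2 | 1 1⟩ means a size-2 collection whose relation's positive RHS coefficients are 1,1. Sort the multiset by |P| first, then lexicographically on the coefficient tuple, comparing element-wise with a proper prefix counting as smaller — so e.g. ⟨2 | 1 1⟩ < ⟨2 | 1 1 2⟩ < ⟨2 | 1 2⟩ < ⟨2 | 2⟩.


Σ has 14 primitive collections:

  • {0,1}:  v_{0} + v_{1} = v_{5}  →  sig = ⟨2 | 1⟩
  • {2,7}:  v_{2} + v_{7} = v_{3}  →  sig = ⟨2 | 1⟩
  • {5,7}:  v_{5} + v_{7} = v_{4}  →  sig = ⟨2 | 1⟩
  • {3,5}:  v_{3} + v_{5} = v_{2} + v_{4}  →  sig = ⟨2 | 1 1⟩
  • {6,7}:  v_{6} + v_{7} = v_{1} + v_{2} + v_{4}  →  sig = ⟨2 | 1 1 1⟩
  • {3,6}:  v_{3} + v_{6} = v_{1} + 2·v_{2} + v_{4}  →  sig = ⟨2 | 1 1 2⟩
  • {0,6}:  v_{0} + v_{6} = v_{2} + 2·v_{5}  →  sig = ⟨2 | 1 2⟩
  • {1,7}:  v_{1} + v_{7} = v_{2} + 2·v_{4}  →  sig = ⟨2 | 1 2⟩
  • {4,6}:  v_{4} + v_{6} = 2·v_{1}  →  sig = ⟨2 | 2⟩
  • {1,3}:  v_{1} + v_{3} = 2·v_{2} + 2·v_{4}  →  sig = ⟨2 | 2 2⟩
  • {0,2,4}:  v_{0} + v_{2} + v_{4} = 0  →  sig = ⟨3 | 0⟩
  • {0,3,4}:  v_{0} + v_{3} + v_{4} = v_{7}  →  sig = ⟨3 | 1⟩
  • {1,2,5}:  v_{1} + v_{2} + v_{5} = v_{6}  →  sig = ⟨3 | 1⟩
  • {2,4,5}:  v_{2} + v_{4} + v_{5} = v_{1}  →  sig = ⟨3 | 1⟩

Sorted signature multiset PRS(X):
    |P|=2: 10 collections, coeffs (1), (1), (1), (1,1), (1,1,1), (1,1,2), (1,2), (1,2), (2), (2,2)
    |P|=3: 4 collections, coeffs (), (1), (1), (1)


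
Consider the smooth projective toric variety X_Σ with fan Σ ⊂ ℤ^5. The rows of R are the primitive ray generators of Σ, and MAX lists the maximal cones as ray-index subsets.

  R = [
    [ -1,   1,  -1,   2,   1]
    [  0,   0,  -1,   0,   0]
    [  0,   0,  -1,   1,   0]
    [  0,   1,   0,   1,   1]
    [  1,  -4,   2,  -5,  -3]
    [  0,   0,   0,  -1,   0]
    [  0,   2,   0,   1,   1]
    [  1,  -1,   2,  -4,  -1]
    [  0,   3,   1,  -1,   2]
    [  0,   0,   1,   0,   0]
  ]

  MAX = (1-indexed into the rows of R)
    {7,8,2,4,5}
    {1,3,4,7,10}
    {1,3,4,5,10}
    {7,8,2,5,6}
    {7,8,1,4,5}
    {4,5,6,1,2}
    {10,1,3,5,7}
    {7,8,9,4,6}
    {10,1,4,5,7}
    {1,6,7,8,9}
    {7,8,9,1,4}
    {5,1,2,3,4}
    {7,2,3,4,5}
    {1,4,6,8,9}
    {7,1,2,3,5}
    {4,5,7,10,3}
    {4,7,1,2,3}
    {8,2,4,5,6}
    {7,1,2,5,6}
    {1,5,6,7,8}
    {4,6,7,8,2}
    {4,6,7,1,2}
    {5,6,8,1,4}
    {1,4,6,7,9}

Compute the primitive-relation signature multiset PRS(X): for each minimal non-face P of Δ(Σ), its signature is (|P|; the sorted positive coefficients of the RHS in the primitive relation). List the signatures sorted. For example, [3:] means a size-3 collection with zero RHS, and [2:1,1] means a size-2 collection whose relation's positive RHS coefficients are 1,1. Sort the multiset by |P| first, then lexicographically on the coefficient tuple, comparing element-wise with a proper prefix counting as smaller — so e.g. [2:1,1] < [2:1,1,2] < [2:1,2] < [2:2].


Primitive collections (14):

  P = {2,10}:  v_{2} + v_{10} = 0  so sig = [2:]
  P = {3,6}:  v_{3} + v_{6} = v_{2}  so sig = [2:1]
  P = {3,8}:  v_{3} + v_{8} = v_{2} + v_{4} + v_{5} + v_{7}  so sig = [2:1,1,1,1]
  P = {6,10}:  v_{6} + v_{10} = v_{1} + v_{4} + v_{5} + v_{7}  so sig = [2:1,1,1,1]
  P = {3,9}:  v_{3} + v_{9} = v_{4} + 2·v_{6} + v_{7}  so sig = [2:1,1,2]
  P = {9,10}:  v_{9} + v_{10} = 2·v_{1} + 2·v_{4} + v_{5} + 2·v_{7} + v_{8}  so sig = [2:1,1,2,2,2]
  P = {2,9}:  v_{2} + v_{9} = v_{4} + 3·v_{6} + v_{7}  so sig = [2:1,1,3]
  P = {5,9}:  v_{5} + v_{9} = v_{1} + 2·v_{8}  so sig = [2:1,2]
  P = {8,10}:  v_{8} + v_{10} = v_{1} + 2·v_{4} + 2·v_{5} + 2·v_{7}  so sig = [2:1,2,2,2]
  P = {1,2,8}:  v_{1} + v_{2} + v_{8} = 2·v_{6}  so sig = [3:2]
  P = {4,5,6,7}:  v_{4} + v_{5} + v_{6} + v_{7} = v_{8}  so sig = [4:1]
  P = {1,3,4,5,7}:  v_{1} + v_{3} + v_{4} + v_{5} + v_{7} = 0  so sig = [5:]
  P = {1,2,4,5,7}:  v_{1} + v_{2} + v_{4} + v_{5} + v_{7} = v_{6}  so sig = [5:1]
  P = {1,4,6,7,8}:  v_{1} + v_{4} + v_{6} + v_{7} + v_{8} = v_{9}  so sig = [5:1]

so the primitive-relation signature multiset is
{ [2:],  [2:1],  [2:1,1,1,1] ×2,  [2:1,1,2],  [2:1,1,2,2,2],  [2:1,1,3],  [2:1,2],  [2:1,2,2,2],  [3:2],  [4:1],  [5:],  [5:1] ×2 }


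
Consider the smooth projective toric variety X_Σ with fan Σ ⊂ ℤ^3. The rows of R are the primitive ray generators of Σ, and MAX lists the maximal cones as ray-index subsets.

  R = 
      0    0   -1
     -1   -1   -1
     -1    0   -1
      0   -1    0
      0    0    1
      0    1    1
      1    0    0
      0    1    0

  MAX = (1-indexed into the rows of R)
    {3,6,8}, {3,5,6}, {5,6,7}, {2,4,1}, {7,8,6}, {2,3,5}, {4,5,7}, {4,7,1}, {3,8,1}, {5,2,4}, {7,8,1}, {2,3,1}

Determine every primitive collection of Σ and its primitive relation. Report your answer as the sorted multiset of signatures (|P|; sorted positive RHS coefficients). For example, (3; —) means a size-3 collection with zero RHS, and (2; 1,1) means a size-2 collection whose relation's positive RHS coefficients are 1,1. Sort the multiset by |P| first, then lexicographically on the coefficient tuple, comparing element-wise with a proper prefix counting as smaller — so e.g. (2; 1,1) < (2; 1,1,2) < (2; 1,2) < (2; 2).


Primitive collections (10):

  {1,5}:  v_{1} + v_{5} = 0  so sig = (2; —)
  {4,8}:  v_{4} + v_{8} = 0  so sig = (2; —)
  {1,6}:  v_{1} + v_{6} = v_{8}  so sig = (2; 1)
  {2,8}:  v_{2} + v_{8} = v_{3}  so sig = (2; 1)
  {3,4}:  v_{3} + v_{4} = v_{2}  so sig = (2; 1)
  {3,7}:  v_{3} + v_{7} = v_{1}  so sig = (2; 1)
  {4,6}:  v_{4} + v_{6} = v_{5}  so sig = (2; 1)
  {5,8}:  v_{5} + v_{8} = v_{6}  so sig = (2; 1)
  {2,6}:  v_{2} + v_{6} = v_{3} + v_{5}  so sig = (2; 1,1)
  {2,7}:  v_{2} + v_{7} = v_{1} + v_{4}  so sig = (2; 1,1)

Sorted signature multiset PRS(X):
    |P|=2: 10 collections, coeffs (), (), (1), (1), (1), (1), (1), (1), (1,1), (1,1)


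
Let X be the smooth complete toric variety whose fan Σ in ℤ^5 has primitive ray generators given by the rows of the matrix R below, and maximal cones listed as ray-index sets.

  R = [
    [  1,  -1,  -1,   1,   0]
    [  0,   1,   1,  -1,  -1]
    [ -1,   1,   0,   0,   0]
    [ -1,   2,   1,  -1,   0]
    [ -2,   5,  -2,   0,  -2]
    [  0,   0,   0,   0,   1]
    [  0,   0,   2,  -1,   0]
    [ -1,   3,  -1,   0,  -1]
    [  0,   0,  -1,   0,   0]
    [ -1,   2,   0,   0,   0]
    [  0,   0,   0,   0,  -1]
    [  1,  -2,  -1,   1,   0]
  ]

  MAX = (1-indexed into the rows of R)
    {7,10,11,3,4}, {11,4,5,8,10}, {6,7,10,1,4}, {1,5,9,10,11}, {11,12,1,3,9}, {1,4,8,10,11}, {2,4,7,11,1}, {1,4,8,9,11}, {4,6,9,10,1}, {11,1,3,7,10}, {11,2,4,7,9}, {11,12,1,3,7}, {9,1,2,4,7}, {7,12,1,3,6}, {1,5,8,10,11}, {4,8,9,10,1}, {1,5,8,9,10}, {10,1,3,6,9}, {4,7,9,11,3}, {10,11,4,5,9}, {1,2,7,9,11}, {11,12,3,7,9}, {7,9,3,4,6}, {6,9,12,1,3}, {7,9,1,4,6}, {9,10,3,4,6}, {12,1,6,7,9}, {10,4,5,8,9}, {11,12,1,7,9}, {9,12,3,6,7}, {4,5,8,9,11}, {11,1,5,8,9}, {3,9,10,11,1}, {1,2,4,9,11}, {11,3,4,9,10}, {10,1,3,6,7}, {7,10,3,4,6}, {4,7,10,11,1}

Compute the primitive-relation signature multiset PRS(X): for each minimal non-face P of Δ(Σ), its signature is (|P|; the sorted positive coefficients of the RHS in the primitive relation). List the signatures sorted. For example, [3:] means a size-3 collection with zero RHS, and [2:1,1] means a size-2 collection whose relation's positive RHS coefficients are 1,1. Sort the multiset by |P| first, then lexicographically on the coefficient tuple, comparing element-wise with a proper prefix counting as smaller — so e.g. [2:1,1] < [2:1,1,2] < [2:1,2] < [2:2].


24 minimal non-faces of Δ(Σ) (on 12 rays):

  P={4,12}:  v_{4} + v_{12} = 0 — sig = [2:]
  P={6,11}:  v_{6} + v_{11} = 0 — sig = [2:]
  P={2,3}:  v_{2} + v_{3} = v_{4} + v_{11} — sig = [2:1,1]
  P={10,12}:  v_{10} + v_{12} = v_{1} + v_{3} — sig = [2:1,1]
  P={5,6}:  v_{5} + v_{6} = v_{8} + v_{9} + v_{10} — sig = [2:1,1,1]
  P={5,7}:  v_{5} + v_{7} = v_{4} + v_{8} + v_{11} — sig = [2:1,1,1]
  P={2,6}:  v_{2} + v_{6} = v_{1} + v_{4} + v_{7} + v_{9} — sig = [2:1,1,1,1]
  P={2,12}:  v_{2} + v_{12} = v_{1} + v_{7} + v_{9} + v_{11} — sig = [2:1,1,1,1]
  P={6,8}:  v_{6} + v_{8} = v_{1} + v_{4} + v_{9} + v_{10} — sig = [2:1,1,1,1]
  P={8,12}:  v_{8} + v_{12} = v_{1} + v_{9} + v_{10} + v_{11} — sig = [2:1,1,1,1]
  P={2,5}:  v_{2} + v_{5} = v_{1} + 2·v_{4} + v_{8} + v_{9} + 2·v_{11} — sig = [2:1,1,1,2,2]
  P={2,10}:  v_{2} + v_{10} = v_{1} + 2·v_{4} + v_{11} — sig = [2:1,1,2]
  P={3,8}:  v_{3} + v_{8} = v_{9} + 2·v_{10} + v_{11} — sig = [2:1,1,2]
  P={7,8}:  v_{7} + v_{8} = v_{1} + 2·v_{4} + v_{11} — sig = [2:1,1,2]
  P={5,12}:  v_{5} + v_{12} = v_{1} + 2·v_{9} + 2·v_{10} + 2·v_{11} — sig = [2:1,2,2,2]
  P={2,8}:  v_{2} + v_{8} = 2·v_{1} + 3·v_{4} + v_{9} + 2·v_{11} — sig = [2:1,2,2,3]
  P={3,5}:  v_{3} + v_{5} = 2·v_{9} + 3·v_{10} + 2·v_{11} — sig = [2:2,2,3]
  P={1,3,4}:  v_{1} + v_{3} + v_{4} = v_{10} — sig = [3:1]
  P={7,9,10}:  v_{7} + v_{9} + v_{10} = v_{4} — sig = [3:1]
  P={1,4,5}:  v_{1} + v_{4} + v_{5} = 2·v_{8} — sig = [3:2]
  P={1,3,7,9}:  v_{1} + v_{3} + v_{7} + v_{9} = 0 — sig = [4:]
  P={8,9,10,11}:  v_{8} + v_{9} + v_{10} + v_{11} = v_{5} — sig = [4:1]
  P={1,4,7,9,11}:  v_{1} + v_{4} + v_{7} + v_{9} + v_{11} = v_{2} — sig = [5:1]
  P={1,4,9,10,11}:  v_{1} + v_{4} + v_{9} + v_{10} + v_{11} = v_{8} — sig = [5:1]

so the primitive-relation signature multiset is
    |P|=2: 17 collections, coeffs (), (), (1,1), (1,1), (1,1,1), (1,1,1), (1,1,1,1), (1,1,1,1), (1,1,1,1), (1,1,1,1), (1,1,1,2,2), (1,1,2), (1,1,2), (1,1,2), (1,2,2,2), (1,2,2,3), (2,2,3)
    |P|=3: 3 collections, coeffs (1), (1), (2)
    |P|=4: 2 collections, coeffs (), (1)
    |P|=5: 2 collections, coeffs (1), (1)


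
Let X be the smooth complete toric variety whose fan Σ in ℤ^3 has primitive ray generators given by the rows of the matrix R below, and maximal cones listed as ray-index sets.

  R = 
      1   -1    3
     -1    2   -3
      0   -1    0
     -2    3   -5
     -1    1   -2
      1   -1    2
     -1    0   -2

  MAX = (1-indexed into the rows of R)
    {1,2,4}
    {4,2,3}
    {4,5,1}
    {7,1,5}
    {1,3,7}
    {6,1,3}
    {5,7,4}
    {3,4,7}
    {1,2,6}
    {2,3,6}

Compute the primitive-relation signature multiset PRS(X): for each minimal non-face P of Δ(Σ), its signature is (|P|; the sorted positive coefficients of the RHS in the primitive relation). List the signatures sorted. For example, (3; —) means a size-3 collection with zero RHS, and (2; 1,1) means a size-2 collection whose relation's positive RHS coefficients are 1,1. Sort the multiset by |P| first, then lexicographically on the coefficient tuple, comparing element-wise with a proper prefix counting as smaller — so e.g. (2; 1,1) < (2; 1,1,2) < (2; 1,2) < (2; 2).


Σ has 9 primitive collections:

  • {5,6}:  v_{5} + v_{6} = 0 ; sig = (2; —)
  • {2,5}:  v_{2} + v_{5} = v_{4} ; sig = (2; 1)
  • {3,5}:  v_{3} + v_{5} = v_{7} ; sig = (2; 1)
  • {4,6}:  v_{4} + v_{6} = v_{2} ; sig = (2; 1)
  • {6,7}:  v_{6} + v_{7} = v_{3} ; sig = (2; 1)
  • {2,7}:  v_{2} + v_{7} = v_{3} + v_{4} ; sig = (2; 1,1)
  • {1,2,3}:  v_{1} + v_{2} + v_{3} = 0 ; sig = (3; —)
  • {1,3,4}:  v_{1} + v_{3} + v_{4} = v_{5} ; sig = (3; 1)
  • {1,4,7}:  v_{1} + v_{4} + v_{7} = 2·v_{5} ; sig = (3; 2)

Sorted signature multiset PRS(X):
[(2; —), (2; 1), (2; 1), (2; 1), (2; 1), (2; 1,1), (3; —), (3; 1), (3; 2)]


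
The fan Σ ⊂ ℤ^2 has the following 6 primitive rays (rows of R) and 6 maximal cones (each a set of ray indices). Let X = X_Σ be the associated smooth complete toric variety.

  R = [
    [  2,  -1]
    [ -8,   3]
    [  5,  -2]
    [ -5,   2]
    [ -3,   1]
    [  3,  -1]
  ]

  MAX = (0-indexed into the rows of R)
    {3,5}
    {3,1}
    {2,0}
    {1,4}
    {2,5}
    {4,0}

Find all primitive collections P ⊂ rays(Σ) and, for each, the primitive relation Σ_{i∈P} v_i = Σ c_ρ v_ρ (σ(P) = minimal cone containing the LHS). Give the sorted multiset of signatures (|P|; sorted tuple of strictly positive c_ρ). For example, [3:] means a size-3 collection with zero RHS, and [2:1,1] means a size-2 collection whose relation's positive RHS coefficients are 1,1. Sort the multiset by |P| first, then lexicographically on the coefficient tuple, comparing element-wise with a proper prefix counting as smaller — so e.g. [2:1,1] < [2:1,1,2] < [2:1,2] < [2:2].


9 minimal non-faces of Δ(Σ) (on 6 rays):

  {2,3}:  v_{2} + v_{3} = 0  ⟹  sig = [2:]
  {4,5}:  v_{4} + v_{5} = 0  ⟹  sig = [2:]
  {0,3}:  v_{0} + v_{3} = v_{4}  ⟹  sig = [2:1]
  {0,5}:  v_{0} + v_{5} = v_{2}  ⟹  sig = [2:1]
  {1,2}:  v_{1} + v_{2} = v_{4}  ⟹  sig = [2:1]
  {1,5}:  v_{1} + v_{5} = v_{3}  ⟹  sig = [2:1]
  {2,4}:  v_{2} + v_{4} = v_{0}  ⟹  sig = [2:1]
  {3,4}:  v_{3} + v_{4} = v_{1}  ⟹  sig = [2:1]
  {0,1}:  v_{0} + v_{1} = 2·v_{4}  ⟹  sig = [2:2]

Signatures (|P|; sorted positive RHS coefficients), sorted:
    |P|=2: 9 collections, coeffs (), (), (1), (1), (1), (1), (1), (1), (2)


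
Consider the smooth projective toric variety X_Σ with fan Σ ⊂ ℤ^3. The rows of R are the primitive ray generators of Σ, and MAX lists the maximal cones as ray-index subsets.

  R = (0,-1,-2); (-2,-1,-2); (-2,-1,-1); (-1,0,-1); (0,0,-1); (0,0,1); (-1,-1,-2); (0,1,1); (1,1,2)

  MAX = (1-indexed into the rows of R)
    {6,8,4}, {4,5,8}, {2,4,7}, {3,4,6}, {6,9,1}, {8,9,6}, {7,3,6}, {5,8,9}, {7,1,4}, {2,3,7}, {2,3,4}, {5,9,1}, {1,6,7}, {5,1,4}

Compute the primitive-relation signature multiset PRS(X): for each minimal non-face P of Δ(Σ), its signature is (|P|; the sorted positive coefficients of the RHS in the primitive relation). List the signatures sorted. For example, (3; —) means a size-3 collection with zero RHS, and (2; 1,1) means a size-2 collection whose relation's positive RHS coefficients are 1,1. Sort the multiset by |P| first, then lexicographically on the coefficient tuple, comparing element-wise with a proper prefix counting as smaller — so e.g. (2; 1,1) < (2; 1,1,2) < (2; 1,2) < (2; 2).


|primitive collections| = 18. Relations:

  P = {5,6}:  v_{5} + v_{6} = 0  →  sig = (2; —)
  P = {7,9}:  v_{7} + v_{9} = 0  →  sig = (2; —)
  P = {1,8}:  v_{1} + v_{8} = v_{5}  →  sig = (2; 1)
  P = {2,6}:  v_{2} + v_{6} = v_{3}  →  sig = (2; 1)
  P = {3,5}:  v_{3} + v_{5} = v_{2}  →  sig = (2; 1)
  P = {4,9}:  v_{4} + v_{9} = v_{8}  →  sig = (2; 1)
  P = {7,8}:  v_{7} + v_{8} = v_{4}  →  sig = (2; 1)
  P = {2,5}:  v_{2} + v_{5} = v_{4} + v_{7}  →  sig = (2; 1,1)
  P = {2,9}:  v_{2} + v_{9} = v_{4} + v_{6}  →  sig = (2; 1,1)
  P = {5,7}:  v_{5} + v_{7} = v_{1} + v_{4}  →  sig = (2; 1,1)
  P = {1,3}:  v_{1} + v_{3} = v_{6} + 2·v_{7}  →  sig = (2; 1,2)
  P = {2,8}:  v_{2} + v_{8} = 2·v_{4} + v_{6}  →  sig = (2; 1,2)
  P = {3,9}:  v_{3} + v_{9} = v_{4} + 2·v_{6}  →  sig = (2; 1,2)
  P = {1,2}:  v_{1} + v_{2} = 2·v_{7}  →  sig = (2; 2)
  P = {3,8}:  v_{3} + v_{8} = 2·v_{4} + 2·v_{6}  →  sig = (2; 2,2)
  P = {1,4,6}:  v_{1} + v_{4} + v_{6} = v_{7}  →  sig = (3; 1)
  P = {4,6,7}:  v_{4} + v_{6} + v_{7} = v_{2}  →  sig = (3; 1)
  P = {3,4,7}:  v_{3} + v_{4} + v_{7} = 2·v_{2}  →  sig = (3; 2)

Hence PRS(X_Σ) =
    (2; —)
    (2; —)
    (2; 1)
    (2; 1)
    (2; 1)
    (2; 1)
    (2; 1)
    (2; 1,1)
    (2; 1,1)
    (2; 1,1)
    (2; 1,2)
    (2; 1,2)
    (2; 1,2)
    (2; 2)
    (2; 2,2)
    (3; 1)
    (3; 1)
    (3; 2)


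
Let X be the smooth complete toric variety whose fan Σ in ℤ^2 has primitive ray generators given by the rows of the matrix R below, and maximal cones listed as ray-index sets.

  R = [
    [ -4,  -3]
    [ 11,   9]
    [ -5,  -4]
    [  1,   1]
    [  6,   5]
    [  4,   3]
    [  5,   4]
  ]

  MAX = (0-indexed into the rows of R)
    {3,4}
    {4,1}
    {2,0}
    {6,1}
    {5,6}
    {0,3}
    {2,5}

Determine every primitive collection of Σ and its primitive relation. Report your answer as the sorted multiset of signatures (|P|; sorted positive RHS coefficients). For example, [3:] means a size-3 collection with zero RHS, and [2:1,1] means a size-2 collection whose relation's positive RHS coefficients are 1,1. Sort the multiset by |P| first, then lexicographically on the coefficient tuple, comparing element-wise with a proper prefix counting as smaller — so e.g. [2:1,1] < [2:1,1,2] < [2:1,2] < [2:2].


The 14 primitive collections of Σ (r=7, n=2):

  • {0,5}:  v_{0} + v_{5} = 0  →  sig = [2:]
  • {2,6}:  v_{2} + v_{6} = 0  →  sig = [2:]
  • {0,6}:  v_{0} + v_{6} = v_{3}  →  sig = [2:1]
  • {1,2}:  v_{1} + v_{2} = v_{4}  →  sig = [2:1]
  • {2,3}:  v_{2} + v_{3} = v_{0}  →  sig = [2:1]
  • {2,4}:  v_{2} + v_{4} = v_{3}  →  sig = [2:1]
  • {3,5}:  v_{3} + v_{5} = v_{6}  →  sig = [2:1]
  • {3,6}:  v_{3} + v_{6} = v_{4}  →  sig = [2:1]
  • {4,6}:  v_{4} + v_{6} = v_{1}  →  sig = [2:1]
  • {0,1}:  v_{0} + v_{1} = v_{3} + v_{4}  →  sig = [2:1,1]
  • {0,4}:  v_{0} + v_{4} = 2·v_{3}  →  sig = [2:2]
  • {1,3}:  v_{1} + v_{3} = 2·v_{4}  →  sig = [2:2]
  • {4,5}:  v_{4} + v_{5} = 2·v_{6}  →  sig = [2:2]
  • {1,5}:  v_{1} + v_{5} = 3·v_{6}  →  sig = [2:3]

Signatures (|P|; sorted positive RHS coefficients), sorted:
[[2:], [2:], [2:1], [2:1], [2:1], [2:1], [2:1], [2:1], [2:1], [2:1,1], [2:2], [2:2], [2:2], [2:3]]
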